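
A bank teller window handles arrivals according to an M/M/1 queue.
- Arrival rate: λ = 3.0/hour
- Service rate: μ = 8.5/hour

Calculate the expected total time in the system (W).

First, compute utilization: ρ = λ/μ = 3.0/8.5 = 0.3529
For M/M/1: W = 1/(μ-λ)
W = 1/(8.5-3.0) = 1/5.50
W = 0.1818 hours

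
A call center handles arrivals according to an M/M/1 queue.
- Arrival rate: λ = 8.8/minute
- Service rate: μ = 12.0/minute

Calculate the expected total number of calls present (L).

ρ = λ/μ = 8.8/12.0 = 0.7333
For M/M/1: L = λ/(μ-λ)
L = 8.8/(12.0-8.8) = 8.8/3.20
L = 2.7500 calls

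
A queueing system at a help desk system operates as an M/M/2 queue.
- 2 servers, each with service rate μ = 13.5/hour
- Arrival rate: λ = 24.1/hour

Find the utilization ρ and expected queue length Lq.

Traffic intensity: ρ = λ/(cμ) = 24.1/(2×13.5) = 0.8926
Since ρ = 0.8926 < 1, system is stable.
Offered load a = λ/μ = cρ = 24.1/13.5 = 1.7852
P₀ = [ Σₙ₌₀^1 aⁿ/n! + a^2/(2!(1-ρ)) ]⁻¹
Σ = a^0/0! + a^1/1! = 1.0000 + 1.7852 = 2.7852
a^2/(2!(1-ρ)) = 3.186886/(2 × 0.1074074) = 14.8355
P₀ = 1/(2.7852 + 14.8355) = 0.05675
Lq = P₀·a^2·ρ / (2!(1-ρ)²) = 0.0567515 × 3.18689 × 0.892593 / (2 × 0.0115364) = 6.9968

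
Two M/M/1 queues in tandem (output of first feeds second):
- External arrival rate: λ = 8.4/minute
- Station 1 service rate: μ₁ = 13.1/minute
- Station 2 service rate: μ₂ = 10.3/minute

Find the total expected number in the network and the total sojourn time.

By Jackson's theorem, each station behaves as independent M/M/1.
Station 1: ρ₁ = 8.4/13.1 = 0.6412, L₁ = ρ₁/(1-ρ₁) = λ/(μ₁-λ) = 8.4/4.70 = 1.7872
Station 2: ρ₂ = 8.4/10.3 = 0.8155, L₂ = ρ₂/(1-ρ₂) = λ/(μ₂-λ) = 8.4/1.90 = 4.4211
Total: L = L₁ + L₂ = 1.7872 + 4.4211 = 6.2083
W = L/λ = 6.2083/8.4 = 0.7391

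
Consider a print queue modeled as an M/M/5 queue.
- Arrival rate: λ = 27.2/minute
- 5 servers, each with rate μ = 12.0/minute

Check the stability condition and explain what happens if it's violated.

Stability requires ρ = λ/(cμ) < 1
ρ = 27.2/(5 × 12.0) = 27.2/60.00 = 0.4533
Since 0.4533 < 1, the system is STABLE.
The servers are busy 45.33% of the time.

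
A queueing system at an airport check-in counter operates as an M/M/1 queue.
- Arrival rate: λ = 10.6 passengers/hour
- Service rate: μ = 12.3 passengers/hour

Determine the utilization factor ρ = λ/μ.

Server utilization: ρ = λ/μ
ρ = 10.6/12.3 = 0.8618
The server is busy 86.18% of the time.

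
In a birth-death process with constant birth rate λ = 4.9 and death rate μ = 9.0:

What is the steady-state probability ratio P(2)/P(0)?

For constant rates: P(n)/P(0) = (λ/μ)^n
P(2)/P(0) = (4.9/9.0)^2 = 0.5444^2 = 0.2964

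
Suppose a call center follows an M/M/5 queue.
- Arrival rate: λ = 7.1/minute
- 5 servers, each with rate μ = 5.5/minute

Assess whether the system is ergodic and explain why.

Stability requires ρ = λ/(cμ) < 1
ρ = 7.1/(5 × 5.5) = 7.1/27.50 = 0.2582
Since 0.2582 < 1, the system is STABLE.
The servers are busy 25.82% of the time.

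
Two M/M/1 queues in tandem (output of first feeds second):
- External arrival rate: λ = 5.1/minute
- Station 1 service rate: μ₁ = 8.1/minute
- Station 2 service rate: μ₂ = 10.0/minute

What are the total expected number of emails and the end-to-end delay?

By Jackson's theorem, each station behaves as independent M/M/1.
Station 1: ρ₁ = 5.1/8.1 = 0.6296, L₁ = ρ₁/(1-ρ₁) = λ/(μ₁-λ) = 5.1/3.00 = 1.7000
Station 2: ρ₂ = 5.1/10.0 = 0.5100, L₂ = ρ₂/(1-ρ₂) = λ/(μ₂-λ) = 5.1/4.90 = 1.0408
Total: L = L₁ + L₂ = 1.7000 + 1.0408 = 2.7408
W = L/λ = 2.7408/5.1 = 0.5374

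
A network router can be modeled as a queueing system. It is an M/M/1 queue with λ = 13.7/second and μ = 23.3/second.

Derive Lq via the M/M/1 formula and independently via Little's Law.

Method 1 (direct): Lq = λ²/(μ(μ-λ)) = 187.69/(23.3 × 9.60) = 0.8391

Method 2 (Little's Law):
W = 1/(μ-λ) = 1/9.60 = 0.10417
Wq = W - 1/μ = 0.10417 - 0.042918 = 0.06125
Lq = λWq = 13.7 × 0.06125 = 0.8391 ✔ (matches Method 1)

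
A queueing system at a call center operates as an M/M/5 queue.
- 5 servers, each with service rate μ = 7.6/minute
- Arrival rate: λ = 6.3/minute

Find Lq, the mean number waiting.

Traffic intensity: ρ = λ/(cμ) = 6.3/(5×7.6) = 0.1658
Since ρ = 0.1658 < 1, system is stable.
Offered load a = λ/μ = cρ = 6.3/7.6 = 0.8289
P₀ = [ Σₙ₌₀^4 aⁿ/n! + a^5/(5!(1-ρ)) ]⁻¹
Σ = a^0/0! + a^1/1! + a^2/2! + a^3/3! + a^4/4! = 1.0000 + 0.8289 + 0.3436 + 0.09494 + 0.01967 = 2.2871
a^5/(5!(1-ρ)) = 0.3914/(120 × 0.8342) = 0.003910
P₀ = 1/(2.2871 + 0.003910) = 0.4365
Lq = P₀·a^5·ρ / (5!(1-ρ)²) = 0.4365 × 0.3914 × 0.1658 / (120 × 0.6959) = 0.0003392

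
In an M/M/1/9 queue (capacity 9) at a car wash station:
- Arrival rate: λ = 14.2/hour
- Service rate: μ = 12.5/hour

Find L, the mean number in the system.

ρ = λ/μ = 14.2/12.5 = 1.1360
P₀ = (1-ρ)/(1-ρ^(K+1)) = (1-1.1360)/(1-1.1360^10) = -0.1360/-2.5792 = 0.05273
P_K = P₀×ρ^K = 0.05273 × 1.1360^9 = 0.05273 × 3.1507 = 0.1661
L = ρ[1 - (K+1)ρ^K + Kρ^(K+1)] / [(1-ρ)(1-ρ^(K+1))]
L = 1.1360 × (1 - 10×3.150685 + 9×3.579178) / ((1 - 1.1360) × (1 - 3.579178)) = 5.5243 cars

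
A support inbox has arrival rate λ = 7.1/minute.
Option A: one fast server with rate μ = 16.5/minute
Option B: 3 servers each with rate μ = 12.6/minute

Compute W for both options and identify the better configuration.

Option A: single server μ = 16.5 (M/M/1)
  ρ_A = 7.1/16.5 = 0.4303
  W_A = 1/(μ-λ) = 1/(16.5-7.1) = 1/9.40 = 0.1064

Option B: 3 servers μ = 12.6 (M/M/3)
  ρ_B = λ/(cμ) = 7.1/(3×12.6) = 0.1878
  Offered load a = λ/μ = cρ = 7.1/12.6 = 0.5635
  P₀ = [ Σₙ₌₀^2 aⁿ/n! + a^3/(3!(1-ρ)) ]⁻¹
  Σ = a^0/0! + a^1/1! + a^2/2! = 1.0000 + 0.5635 + 0.1588 = 1.7223
  a^3/(3!(1-ρ)) = 0.17892/(6 × 0.81217) = 0.03672
  P₀ = 1/(1.7223 + 0.03672) = 0.5685
  Lq = P₀·a^3·ρ / (3!(1-ρ)²) = 0.568514 × 0.178922 × 0.187831 / (6 × 0.659619) = 0.004828
  Wq_B = Lq/λ = 0.0048276/7.1 = 0.0006799
  W_B = Wq_B + 1/μ = 0.0006799 + 0.07937 = 0.08005

Since W_B = 0.08005 < W_A = 0.1064, Option B (multiple servers) has the shorter time in system.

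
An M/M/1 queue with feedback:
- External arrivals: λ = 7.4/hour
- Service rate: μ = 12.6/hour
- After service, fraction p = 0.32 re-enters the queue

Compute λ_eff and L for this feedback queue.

Effective arrival rate: λ_eff = λ/(1-p) = 7.4/(1-0.32) = 7.4/0.68 = 10.88235
ρ = λ_eff/μ = 10.88235/12.6 = 0.863679
L = ρ/(1-ρ) = 0.863679/(1-0.863679) = 6.3356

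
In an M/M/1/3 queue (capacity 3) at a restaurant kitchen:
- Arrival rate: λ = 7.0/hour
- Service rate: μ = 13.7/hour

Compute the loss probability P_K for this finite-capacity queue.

ρ = λ/μ = 7.0/13.7 = 0.51095
P₀ = (1-ρ)/(1-ρ^(K+1)) = (1-0.51095)/(1-0.51095^4) = 0.4890/0.9318 = 0.5248
P_K = P₀×ρ^K = 0.5248 × 0.51095^3 = 0.5248 × 0.1334 = 0.07001
Blocking probability = 7.00%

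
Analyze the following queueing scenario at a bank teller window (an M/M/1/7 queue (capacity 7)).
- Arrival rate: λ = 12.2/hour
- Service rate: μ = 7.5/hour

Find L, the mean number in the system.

ρ = λ/μ = 12.2/7.5 = 1.626667
P₀ = (1-ρ)/(1-ρ^(K+1)) = (1-1.626667)/(1-1.626667^8) = -0.6267/-48.0218 = 0.01305
P_K = P₀×ρ^K = 0.01305 × 1.626667^7 = 0.01305 × 30.1363 = 0.3933
L = ρ[1 - (K+1)ρ^K + Kρ^(K+1)] / [(1-ρ)(1-ρ^(K+1))]
L = 1.626667 × (1 - 8×30.13635 + 7×49.02180) / ((1 - 1.626667) × (1 - 49.02180)) = 5.5708 transactions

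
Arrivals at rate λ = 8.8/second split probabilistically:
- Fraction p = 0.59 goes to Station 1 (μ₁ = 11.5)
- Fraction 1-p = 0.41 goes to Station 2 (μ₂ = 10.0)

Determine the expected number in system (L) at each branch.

Effective rates: λ₁ = 8.8×0.59 = 5.192, λ₂ = 8.8×0.41 = 3.608
Station 1: ρ₁ = 5.192/11.5 = 0.45148, L₁ = ρ₁/(1-ρ₁) = 0.45148/(1-0.45148) = 0.8231
Station 2: ρ₂ = 3.608/10.0 = 0.3608, L₂ = ρ₂/(1-ρ₂) = 0.3608/(1-0.3608) = 0.5645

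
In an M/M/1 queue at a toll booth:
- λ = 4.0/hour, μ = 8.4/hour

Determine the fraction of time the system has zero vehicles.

ρ = λ/μ = 4.0/8.4 = 0.4762
P(0) = 1 - ρ = 1 - 0.4762 = 0.5238
The server is idle 52.38% of the time.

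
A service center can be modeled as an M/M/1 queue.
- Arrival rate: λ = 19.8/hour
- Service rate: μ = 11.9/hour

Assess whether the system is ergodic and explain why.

Stability requires ρ = λ/(cμ) < 1
ρ = 19.8/(1 × 11.9) = 19.8/11.90 = 1.6639
Since 1.6639 ≥ 1, the system is UNSTABLE.
Queue grows without bound. Need μ > λ = 19.8.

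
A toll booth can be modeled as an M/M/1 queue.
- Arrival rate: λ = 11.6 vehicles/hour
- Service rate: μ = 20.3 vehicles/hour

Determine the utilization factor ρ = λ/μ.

Server utilization: ρ = λ/μ
ρ = 11.6/20.3 = 0.5714
The server is busy 57.14% of the time.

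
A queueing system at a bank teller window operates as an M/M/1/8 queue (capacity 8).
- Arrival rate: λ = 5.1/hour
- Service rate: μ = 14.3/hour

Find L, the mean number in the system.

ρ = λ/μ = 5.1/14.3 = 0.35664
P₀ = (1-ρ)/(1-ρ^(K+1)) = (1-0.35664)/(1-0.35664^9) = 0.64336/0.99991 = 0.6434
P_K = P₀×ρ^K = 0.6434 × 0.35664^8 = 0.6434 × 0.0002617 = 0.0001684
L = ρ[1 - (K+1)ρ^K + Kρ^(K+1)] / [(1-ρ)(1-ρ^(K+1))]
L = 0.35664 × (1 - 9×0.0002617 + 8×0.00009334) / ((1 - 0.35664) × (1 - 0.00009334)) = 0.5535 transactions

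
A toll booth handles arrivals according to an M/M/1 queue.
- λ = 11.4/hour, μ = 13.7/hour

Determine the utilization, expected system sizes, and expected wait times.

Step 1: ρ = λ/μ = 11.4/13.7 = 0.8321
Step 2: L = λ/(μ-λ) = 11.4/2.30 = 4.9565
Step 3: Lq = λ²/(μ(μ-λ)) = 129.96/(13.7×2.30) = 4.1244
Step 4: W = 1/(μ-λ) = 1/2.30 = 0.43478
Step 5: Wq = λ/(μ(μ-λ)) = 11.4/(13.7×2.30) = 0.3618
Step 6: P(0) = 1-ρ = 0.1679
Verify: L = λW = 11.4×0.43478 = 4.9565 ✔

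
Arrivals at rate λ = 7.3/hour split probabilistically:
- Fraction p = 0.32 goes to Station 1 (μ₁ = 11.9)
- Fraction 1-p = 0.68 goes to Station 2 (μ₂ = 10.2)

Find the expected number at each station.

Effective rates: λ₁ = 7.3×0.32 = 2.336, λ₂ = 7.3×0.68 = 4.964
Station 1: ρ₁ = 2.336/11.9 = 0.1963, L₁ = ρ₁/(1-ρ₁) = 0.1963/(1-0.1963) = 0.2442
Station 2: ρ₂ = 4.964/10.2 = 0.48667, L₂ = ρ₂/(1-ρ₂) = 0.48667/(1-0.48667) = 0.9481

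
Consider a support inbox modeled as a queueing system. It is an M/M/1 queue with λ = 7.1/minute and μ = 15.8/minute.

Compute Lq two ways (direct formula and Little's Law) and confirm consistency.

Method 1 (direct): Lq = λ²/(μ(μ-λ)) = 50.41/(15.8 × 8.70) = 0.3667

Method 2 (Little's Law):
W = 1/(μ-λ) = 1/8.70 = 0.11494
Wq = W - 1/μ = 0.11494 - 0.063291 = 0.05165
Lq = λWq = 7.1 × 0.05165 = 0.3667 ✔ (matches Method 1)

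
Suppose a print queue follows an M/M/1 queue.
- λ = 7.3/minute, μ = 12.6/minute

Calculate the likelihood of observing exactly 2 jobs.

ρ = λ/μ = 7.3/12.6 = 0.5794
P(n) = (1-ρ)ρⁿ
P(2) = (1-0.5794) × 0.5794^2
P(2) = 0.4206 × 0.3357
P(2) = 0.1412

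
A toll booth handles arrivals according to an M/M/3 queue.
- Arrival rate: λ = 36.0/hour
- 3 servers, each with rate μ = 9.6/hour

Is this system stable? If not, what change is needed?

Stability requires ρ = λ/(cμ) < 1
ρ = 36.0/(3 × 9.6) = 36.0/28.80 = 1.2500
Since 1.2500 ≥ 1, the system is UNSTABLE.
Need c > λ/μ = 36.0/9.6 = 3.75.
Minimum servers needed: c = 4.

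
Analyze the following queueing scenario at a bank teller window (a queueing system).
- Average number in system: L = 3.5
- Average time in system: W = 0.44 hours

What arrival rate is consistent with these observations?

Little's Law: L = λW, so λ = L/W
λ = 3.5/0.44 = 7.9545 transactions/hour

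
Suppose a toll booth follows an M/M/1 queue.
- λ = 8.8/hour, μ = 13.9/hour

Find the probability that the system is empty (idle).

ρ = λ/μ = 8.8/13.9 = 0.6331
P(0) = 1 - ρ = 1 - 0.6331 = 0.3669
The server is idle 36.69% of the time.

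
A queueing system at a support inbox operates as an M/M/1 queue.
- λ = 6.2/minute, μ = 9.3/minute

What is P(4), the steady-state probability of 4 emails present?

ρ = λ/μ = 6.2/9.3 = 0.66667
P(n) = (1-ρ)ρⁿ
P(4) = (1-0.66667) × 0.66667^4
P(4) = 0.33333 × 0.19753
P(4) = 0.06584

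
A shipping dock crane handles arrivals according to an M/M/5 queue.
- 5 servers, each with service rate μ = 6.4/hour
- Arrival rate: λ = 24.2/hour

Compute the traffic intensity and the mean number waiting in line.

Traffic intensity: ρ = λ/(cμ) = 24.2/(5×6.4) = 0.7562
Since ρ = 0.7562 < 1, system is stable.
Offered load a = λ/μ = cρ = 24.2/6.4 = 3.7812
P₀ = [ Σₙ₌₀^4 aⁿ/n! + a^5/(5!(1-ρ)) ]⁻¹
Σ = a^0/0! + a^1/1! + a^2/2! + a^3/3! + a^4/4! = 1.00000 + 3.78125 + 7.14893 + 9.01063 + 8.51786 = 29.4587
a^5/(5!(1-ρ)) = 772.9955/(120 × 0.24375) = 26.4272
P₀ = 1/(29.4587 + 26.4272) = 0.01789
Lq = P₀·a^5·ρ / (5!(1-ρ)²) = 0.0178936 × 772.9955 × 0.756250 / (120 × 0.0594141) = 1.4671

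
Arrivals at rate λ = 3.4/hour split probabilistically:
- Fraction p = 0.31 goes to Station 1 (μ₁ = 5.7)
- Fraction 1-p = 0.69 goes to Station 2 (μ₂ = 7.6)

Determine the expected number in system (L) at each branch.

Effective rates: λ₁ = 3.4×0.31 = 1.054, λ₂ = 3.4×0.69 = 2.346
Station 1: ρ₁ = 1.054/5.7 = 0.18491, L₁ = ρ₁/(1-ρ₁) = 0.18491/(1-0.18491) = 0.2269
Station 2: ρ₂ = 2.346/7.6 = 0.3087, L₂ = ρ₂/(1-ρ₂) = 0.3087/(1-0.3087) = 0.4465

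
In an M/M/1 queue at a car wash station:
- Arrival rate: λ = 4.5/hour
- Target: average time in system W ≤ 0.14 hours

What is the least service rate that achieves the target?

For M/M/1: W = 1/(μ-λ)
Need W ≤ 0.14, so 1/(μ-λ) ≤ 0.14
μ - λ ≥ 1/0.14 = 7.1429
μ ≥ 4.5 + 7.1429 = 11.6429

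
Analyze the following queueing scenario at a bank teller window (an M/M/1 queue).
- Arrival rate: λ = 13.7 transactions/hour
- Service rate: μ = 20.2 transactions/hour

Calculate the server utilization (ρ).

Server utilization: ρ = λ/μ
ρ = 13.7/20.2 = 0.6782
The server is busy 67.82% of the time.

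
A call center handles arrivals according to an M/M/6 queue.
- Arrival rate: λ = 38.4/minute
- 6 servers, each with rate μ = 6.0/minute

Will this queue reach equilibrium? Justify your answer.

Stability requires ρ = λ/(cμ) < 1
ρ = 38.4/(6 × 6.0) = 38.4/36.00 = 1.0667
Since 1.0667 ≥ 1, the system is UNSTABLE.
Need c > λ/μ = 38.4/6.0 = 6.40.
Minimum servers needed: c = 7.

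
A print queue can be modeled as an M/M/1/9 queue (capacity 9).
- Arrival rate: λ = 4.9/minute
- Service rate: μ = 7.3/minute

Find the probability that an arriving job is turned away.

ρ = λ/μ = 4.9/7.3 = 0.67123
P₀ = (1-ρ)/(1-ρ^(K+1)) = (1-0.67123)/(1-0.67123^10) = 0.3288/0.9814 = 0.3350
P_K = P₀×ρ^K = 0.3350 × 0.67123^9 = 0.3350 × 0.02766 = 0.009266
Blocking probability = 0.93%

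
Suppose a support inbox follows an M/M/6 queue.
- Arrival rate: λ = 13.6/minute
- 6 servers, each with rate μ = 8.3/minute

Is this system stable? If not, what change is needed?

Stability requires ρ = λ/(cμ) < 1
ρ = 13.6/(6 × 8.3) = 13.6/49.80 = 0.2731
Since 0.2731 < 1, the system is STABLE.
The servers are busy 27.31% of the time.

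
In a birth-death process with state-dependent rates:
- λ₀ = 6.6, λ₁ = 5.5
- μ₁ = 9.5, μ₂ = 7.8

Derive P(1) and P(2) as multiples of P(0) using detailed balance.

Balance equations:
State 0: λ₀P₀ = μ₁P₁ → P₁ = (λ₀/μ₁)P₀ = (6.6/9.5)P₀ = 0.6947P₀
State 1: P₂ = (λ₀λ₁)/(μ₁μ₂)P₀ = (6.6×5.5)/(9.5×7.8)P₀ = 0.4899P₀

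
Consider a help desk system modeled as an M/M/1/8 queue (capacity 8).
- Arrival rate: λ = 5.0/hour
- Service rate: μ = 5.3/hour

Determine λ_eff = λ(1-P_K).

ρ = λ/μ = 5.0/5.3 = 0.943396
P₀ = (1-ρ)/(1-ρ^(K+1)) = (1-0.943396)/(1-0.943396^9) = 0.05660/0.4081 = 0.1387
P_K = P₀×ρ^K = 0.1387 × 0.943396^8 = 0.1387 × 0.6274 = 0.08702
λ_eff = λ(1-P_K) = 5.0 × (1 - 0.08702) = 5.0 × 0.91298 = 4.5649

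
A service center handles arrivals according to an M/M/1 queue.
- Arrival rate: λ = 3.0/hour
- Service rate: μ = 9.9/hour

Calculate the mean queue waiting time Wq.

First, compute utilization: ρ = λ/μ = 3.0/9.9 = 0.3030
For M/M/1: Wq = λ/(μ(μ-λ))
Wq = 3.0/(9.9 × (9.9-3.0))
Wq = 3.0/(9.9 × 6.90)
Wq = 0.04392 hours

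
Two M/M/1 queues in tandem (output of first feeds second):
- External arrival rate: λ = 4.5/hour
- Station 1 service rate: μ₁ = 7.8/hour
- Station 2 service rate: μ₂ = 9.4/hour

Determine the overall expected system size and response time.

By Jackson's theorem, each station behaves as independent M/M/1.
Station 1: ρ₁ = 4.5/7.8 = 0.5769, L₁ = ρ₁/(1-ρ₁) = λ/(μ₁-λ) = 4.5/3.30 = 1.3636
Station 2: ρ₂ = 4.5/9.4 = 0.4787, L₂ = ρ₂/(1-ρ₂) = λ/(μ₂-λ) = 4.5/4.90 = 0.9184
Total: L = L₁ + L₂ = 1.3636 + 0.9184 = 2.2820
W = L/λ = 2.2820/4.5 = 0.5071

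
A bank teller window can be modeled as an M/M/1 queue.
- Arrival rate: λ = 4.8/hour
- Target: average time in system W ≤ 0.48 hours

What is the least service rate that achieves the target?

For M/M/1: W = 1/(μ-λ)
Need W ≤ 0.48, so 1/(μ-λ) ≤ 0.48
μ - λ ≥ 1/0.48 = 2.0833
μ ≥ 4.8 + 2.0833 = 6.8833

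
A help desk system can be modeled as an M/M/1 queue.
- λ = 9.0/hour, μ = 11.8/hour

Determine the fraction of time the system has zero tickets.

ρ = λ/μ = 9.0/11.8 = 0.7627
P(0) = 1 - ρ = 1 - 0.7627 = 0.2373
The server is idle 23.73% of the time.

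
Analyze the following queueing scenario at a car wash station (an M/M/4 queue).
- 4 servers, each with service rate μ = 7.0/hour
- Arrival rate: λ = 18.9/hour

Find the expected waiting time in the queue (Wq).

Traffic intensity: ρ = λ/(cμ) = 18.9/(4×7.0) = 0.6750
Since ρ = 0.6750 < 1, system is stable.
Offered load a = λ/μ = cρ = 18.9/7.0 = 2.7000
P₀ = [ Σₙ₌₀^3 aⁿ/n! + a^4/(4!(1-ρ)) ]⁻¹
Σ = a^0/0! + a^1/1! + a^2/2! + a^3/3! = 1.0000 + 2.7000 + 3.6450 + 3.2805 = 10.6255
a^4/(4!(1-ρ)) = 53.1441/(24 × 0.3250) = 6.8133
P₀ = 1/(10.6255 + 6.8133) = 0.05734
Lq = P₀·a^4·ρ / (4!(1-ρ)²) = 0.0573432 × 53.1441 × 0.675000 / (24 × 0.105625) = 0.8115
Wq = Lq/λ = 0.81145/18.9 = 0.04293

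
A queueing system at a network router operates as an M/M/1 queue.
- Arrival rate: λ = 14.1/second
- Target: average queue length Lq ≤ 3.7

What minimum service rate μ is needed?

For M/M/1: Lq = λ²/(μ(μ-λ))
Need Lq ≤ 3.7, i.e. μ(μ-λ) ≥ λ²/3.7
μ² - 14.1μ - 198.81/3.7 ≥ 0  →  μ² - 14.1μ - 53.73243 ≥ 0
Quadratic formula (positive root): μ = [λ + √(λ² + 4×53.73243)]/2
Discriminant: 198.81 + 4×53.73243 = 413.7397, √413.7397 = 20.3406
μ ≥ (14.1 + 20.3406)/2 = 17.2203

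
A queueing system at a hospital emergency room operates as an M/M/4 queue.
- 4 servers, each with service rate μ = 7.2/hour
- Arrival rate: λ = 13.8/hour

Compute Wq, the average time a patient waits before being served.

Traffic intensity: ρ = λ/(cμ) = 13.8/(4×7.2) = 0.4792
Since ρ = 0.4792 < 1, system is stable.
Offered load a = λ/μ = cρ = 13.8/7.2 = 1.9167
P₀ = [ Σₙ₌₀^3 aⁿ/n! + a^4/(4!(1-ρ)) ]⁻¹
Σ = a^0/0! + a^1/1! + a^2/2! + a^3/3! = 1.0000 + 1.9167 + 1.8368 + 1.1735 = 5.9270
a^4/(4!(1-ρ)) = 13.4954/(24 × 0.52083) = 1.0796
P₀ = 1/(5.9270 + 1.0796) = 0.1427
Lq = P₀·a^4·ρ / (4!(1-ρ)²) = 0.14272 × 13.4954 × 0.47917 / (24 × 0.27127) = 0.1418
Wq = Lq/λ = 0.14176/13.8 = 0.01027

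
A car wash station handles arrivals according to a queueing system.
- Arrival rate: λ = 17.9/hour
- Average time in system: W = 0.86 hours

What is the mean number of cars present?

Little's Law: L = λW
L = 17.9 × 0.86 = 15.3940 cars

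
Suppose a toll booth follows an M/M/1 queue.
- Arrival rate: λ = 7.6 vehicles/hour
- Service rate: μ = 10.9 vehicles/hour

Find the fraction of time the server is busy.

Server utilization: ρ = λ/μ
ρ = 7.6/10.9 = 0.6972
The server is busy 69.72% of the time.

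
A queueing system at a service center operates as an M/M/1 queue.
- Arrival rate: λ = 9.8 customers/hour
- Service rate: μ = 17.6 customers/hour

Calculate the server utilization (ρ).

Server utilization: ρ = λ/μ
ρ = 9.8/17.6 = 0.5568
The server is busy 55.68% of the time.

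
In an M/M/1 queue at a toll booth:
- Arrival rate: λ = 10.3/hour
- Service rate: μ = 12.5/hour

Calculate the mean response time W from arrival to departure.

First, compute utilization: ρ = λ/μ = 10.3/12.5 = 0.8240
For M/M/1: W = 1/(μ-λ)
W = 1/(12.5-10.3) = 1/2.20
W = 0.4545 hours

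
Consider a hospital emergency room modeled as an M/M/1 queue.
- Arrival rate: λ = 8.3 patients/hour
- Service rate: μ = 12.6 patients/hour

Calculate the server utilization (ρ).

Server utilization: ρ = λ/μ
ρ = 8.3/12.6 = 0.6587
The server is busy 65.87% of the time.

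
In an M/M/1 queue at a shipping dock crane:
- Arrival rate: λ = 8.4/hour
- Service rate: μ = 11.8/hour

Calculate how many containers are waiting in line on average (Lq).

ρ = λ/μ = 8.4/11.8 = 0.7119
For M/M/1: Lq = λ²/(μ(μ-λ))
Lq = 70.56/(11.8 × 3.40)
Lq = 1.7587 containers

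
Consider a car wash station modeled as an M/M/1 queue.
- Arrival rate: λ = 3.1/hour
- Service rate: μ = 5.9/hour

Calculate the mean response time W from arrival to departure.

First, compute utilization: ρ = λ/μ = 3.1/5.9 = 0.5254
For M/M/1: W = 1/(μ-λ)
W = 1/(5.9-3.1) = 1/2.80
W = 0.3571 hours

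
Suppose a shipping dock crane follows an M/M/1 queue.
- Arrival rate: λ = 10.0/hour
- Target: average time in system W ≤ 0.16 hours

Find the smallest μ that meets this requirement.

For M/M/1: W = 1/(μ-λ)
Need W ≤ 0.16, so 1/(μ-λ) ≤ 0.16
μ - λ ≥ 1/0.16 = 6.2500
μ ≥ 10.0 + 6.2500 = 16.2500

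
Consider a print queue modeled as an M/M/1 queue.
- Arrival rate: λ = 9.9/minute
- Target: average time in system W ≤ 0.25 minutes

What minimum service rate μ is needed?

For M/M/1: W = 1/(μ-λ)
Need W ≤ 0.25, so 1/(μ-λ) ≤ 0.25
μ - λ ≥ 1/0.25 = 4.0000
μ ≥ 9.9 + 4.0000 = 13.9000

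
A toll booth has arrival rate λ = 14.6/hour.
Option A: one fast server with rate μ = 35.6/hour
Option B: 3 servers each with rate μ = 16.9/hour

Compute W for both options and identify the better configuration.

Option A: single server μ = 35.6 (M/M/1)
  ρ_A = 14.6/35.6 = 0.4101
  W_A = 1/(μ-λ) = 1/(35.6-14.6) = 1/21.00 = 0.04762

Option B: 3 servers μ = 16.9 (M/M/3)
  ρ_B = λ/(cμ) = 14.6/(3×16.9) = 0.2880
  Offered load a = λ/μ = cρ = 14.6/16.9 = 0.8639
  P₀ = [ Σₙ₌₀^2 aⁿ/n! + a^3/(3!(1-ρ)) ]⁻¹
  Σ = a^0/0! + a^1/1! + a^2/2! = 1.0000 + 0.8639 + 0.3732 = 2.2371
  a^3/(3!(1-ρ)) = 0.6448/(6 × 0.7120) = 0.1509
  P₀ = 1/(2.2371 + 0.1509) = 0.4188
  Lq = P₀·a^3·ρ / (3!(1-ρ)²) = 0.41876 × 0.64476 × 0.28797 / (6 × 0.50699) = 0.02556
  Wq_B = Lq/λ = 0.02556/14.6 = 0.001751
  W_B = Wq_B + 1/μ = 0.001751 + 0.05917 = 0.06092

Since W_A = 0.04762 < W_B = 0.06092, Option A (single fast server) has the shorter time in system.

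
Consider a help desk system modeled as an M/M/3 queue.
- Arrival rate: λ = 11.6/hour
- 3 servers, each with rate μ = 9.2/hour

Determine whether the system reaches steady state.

Stability requires ρ = λ/(cμ) < 1
ρ = 11.6/(3 × 9.2) = 11.6/27.60 = 0.4203
Since 0.4203 < 1, the system is STABLE.
The servers are busy 42.03% of the time.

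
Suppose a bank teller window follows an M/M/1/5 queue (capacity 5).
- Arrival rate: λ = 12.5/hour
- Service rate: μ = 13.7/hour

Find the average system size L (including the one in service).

ρ = λ/μ = 12.5/13.7 = 0.91241
P₀ = (1-ρ)/(1-ρ^(K+1)) = (1-0.91241)/(1-0.91241^6) = 0.087590/0.42305 = 0.2070
P_K = P₀×ρ^K = 0.2070 × 0.91241^5 = 0.2070 × 0.6323 = 0.1309
L = ρ[1 - (K+1)ρ^K + Kρ^(K+1)] / [(1-ρ)(1-ρ^(K+1))]
L = 0.91241 × (1 - 6×0.6323393 + 5×0.5769527) / ((1 - 0.91241) × (1 - 0.5769527)) = 2.2340 transactions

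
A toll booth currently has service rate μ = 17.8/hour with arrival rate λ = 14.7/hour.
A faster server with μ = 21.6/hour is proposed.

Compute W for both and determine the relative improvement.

System 1: ρ₁ = 14.7/17.8 = 0.8258, W₁ = 1/(17.8-14.7) = 0.32258
System 2: ρ₂ = 14.7/21.6 = 0.6806, W₂ = 1/(21.6-14.7) = 0.14493
Improvement: (W₁-W₂)/W₁ = (0.32258-0.14493)/0.32258 = 55.07%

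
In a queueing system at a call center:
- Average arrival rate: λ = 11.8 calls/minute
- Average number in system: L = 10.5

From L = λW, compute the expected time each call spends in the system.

Little's Law: L = λW, so W = L/λ
W = 10.5/11.8 = 0.8898 minutes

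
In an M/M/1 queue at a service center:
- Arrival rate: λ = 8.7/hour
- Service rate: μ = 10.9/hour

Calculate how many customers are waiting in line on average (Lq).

ρ = λ/μ = 8.7/10.9 = 0.7982
For M/M/1: Lq = λ²/(μ(μ-λ))
Lq = 75.69/(10.9 × 2.20)
Lq = 3.1564 customers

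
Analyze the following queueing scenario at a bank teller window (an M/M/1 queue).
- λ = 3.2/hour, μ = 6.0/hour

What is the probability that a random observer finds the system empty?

ρ = λ/μ = 3.2/6.0 = 0.5333
P(0) = 1 - ρ = 1 - 0.5333 = 0.4667
The server is idle 46.67% of the time.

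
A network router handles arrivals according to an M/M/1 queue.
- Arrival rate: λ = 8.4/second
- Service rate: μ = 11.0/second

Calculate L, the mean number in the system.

ρ = λ/μ = 8.4/11.0 = 0.7636
For M/M/1: L = λ/(μ-λ)
L = 8.4/(11.0-8.4) = 8.4/2.60
L = 3.2308 packets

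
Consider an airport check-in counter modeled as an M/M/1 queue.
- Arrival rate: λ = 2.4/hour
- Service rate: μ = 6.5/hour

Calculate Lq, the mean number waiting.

ρ = λ/μ = 2.4/6.5 = 0.3692
For M/M/1: Lq = λ²/(μ(μ-λ))
Lq = 5.76/(6.5 × 4.10)
Lq = 0.2161 passengers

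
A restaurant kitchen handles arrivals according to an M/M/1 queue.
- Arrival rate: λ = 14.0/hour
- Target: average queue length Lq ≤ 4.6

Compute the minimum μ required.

For M/M/1: Lq = λ²/(μ(μ-λ))
Need Lq ≤ 4.6, i.e. μ(μ-λ) ≥ λ²/4.6
μ² - 14.0μ - 196.00/4.6 ≥ 0  →  μ² - 14.0μ - 42.6087 ≥ 0
Quadratic formula (positive root): μ = [λ + √(λ² + 4×42.6087)]/2
Discriminant: 196.00 + 4×42.6087 = 366.4348, √366.4348 = 19.1425
μ ≥ (14.0 + 19.1425)/2 = 16.5712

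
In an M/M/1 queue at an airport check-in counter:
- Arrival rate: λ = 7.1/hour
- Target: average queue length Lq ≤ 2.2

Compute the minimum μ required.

For M/M/1: Lq = λ²/(μ(μ-λ))
Need Lq ≤ 2.2, i.e. μ(μ-λ) ≥ λ²/2.2
μ² - 7.1μ - 50.41/2.2 ≥ 0  →  μ² - 7.1μ - 22.913636 ≥ 0
Quadratic formula (positive root): μ = [λ + √(λ² + 4×22.913636)]/2
Discriminant: 50.41 + 4×22.913636 = 142.0645, √142.0645 = 11.91908
μ ≥ (7.1 + 11.91908)/2 = 9.5095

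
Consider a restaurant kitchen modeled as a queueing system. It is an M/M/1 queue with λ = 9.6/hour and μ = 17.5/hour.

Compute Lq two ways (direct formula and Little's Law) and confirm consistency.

Method 1 (direct): Lq = λ²/(μ(μ-λ)) = 92.16/(17.5 × 7.90) = 0.6666

Method 2 (Little's Law):
W = 1/(μ-λ) = 1/7.90 = 0.12658
Wq = W - 1/μ = 0.12658 - 0.057143 = 0.06944
Lq = λWq = 9.6 × 0.06944 = 0.6666 ✔ (matches Method 1)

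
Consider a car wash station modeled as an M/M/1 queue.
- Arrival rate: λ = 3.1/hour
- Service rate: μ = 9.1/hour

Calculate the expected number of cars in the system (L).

ρ = λ/μ = 3.1/9.1 = 0.3407
For M/M/1: L = λ/(μ-λ)
L = 3.1/(9.1-3.1) = 3.1/6.00
L = 0.5167 cars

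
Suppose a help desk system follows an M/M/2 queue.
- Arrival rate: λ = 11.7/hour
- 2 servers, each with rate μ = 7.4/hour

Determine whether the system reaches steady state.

Stability requires ρ = λ/(cμ) < 1
ρ = 11.7/(2 × 7.4) = 11.7/14.80 = 0.7905
Since 0.7905 < 1, the system is STABLE.
The servers are busy 79.05% of the time.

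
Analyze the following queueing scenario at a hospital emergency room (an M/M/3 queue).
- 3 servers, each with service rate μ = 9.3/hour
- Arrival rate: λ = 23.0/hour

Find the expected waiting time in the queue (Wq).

Traffic intensity: ρ = λ/(cμ) = 23.0/(3×9.3) = 0.8244
Since ρ = 0.8244 < 1, system is stable.
Offered load a = λ/μ = cρ = 23.0/9.3 = 2.4731
P₀ = [ Σₙ₌₀^2 aⁿ/n! + a^3/(3!(1-ρ)) ]⁻¹
Σ = a^0/0! + a^1/1! + a^2/2! = 1.0000 + 2.4731 + 3.0582 = 6.5313
a^3/(3!(1-ρ)) = 15.12637/(6 × 0.1756272) = 14.3546
P₀ = 1/(6.5313 + 14.3546) = 0.04788
Lq = P₀·a^3·ρ / (3!(1-ρ)²) = 0.047879 × 15.1264 × 0.82437 / (6 × 0.030845) = 3.2260
Wq = Lq/λ = 3.2260/23.0 = 0.1403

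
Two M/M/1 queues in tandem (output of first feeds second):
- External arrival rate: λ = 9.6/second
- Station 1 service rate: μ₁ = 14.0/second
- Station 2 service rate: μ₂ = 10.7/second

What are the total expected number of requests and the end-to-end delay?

By Jackson's theorem, each station behaves as independent M/M/1.
Station 1: ρ₁ = 9.6/14.0 = 0.6857, L₁ = ρ₁/(1-ρ₁) = λ/(μ₁-λ) = 9.6/4.40 = 2.1818
Station 2: ρ₂ = 9.6/10.7 = 0.8972, L₂ = ρ₂/(1-ρ₂) = λ/(μ₂-λ) = 9.6/1.10 = 8.7273
Total: L = L₁ + L₂ = 2.1818 + 8.7273 = 10.9091
W = L/λ = 10.9091/9.6 = 1.1364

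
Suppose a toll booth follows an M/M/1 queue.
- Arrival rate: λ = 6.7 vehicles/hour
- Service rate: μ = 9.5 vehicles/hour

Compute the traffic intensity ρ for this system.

Server utilization: ρ = λ/μ
ρ = 6.7/9.5 = 0.7053
The server is busy 70.53% of the time.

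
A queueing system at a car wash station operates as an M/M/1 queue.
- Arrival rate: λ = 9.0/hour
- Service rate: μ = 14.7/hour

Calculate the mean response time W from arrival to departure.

First, compute utilization: ρ = λ/μ = 9.0/14.7 = 0.6122
For M/M/1: W = 1/(μ-λ)
W = 1/(14.7-9.0) = 1/5.70
W = 0.1754 hours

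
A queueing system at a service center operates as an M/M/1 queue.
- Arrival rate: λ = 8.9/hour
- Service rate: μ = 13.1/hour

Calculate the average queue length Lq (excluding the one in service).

ρ = λ/μ = 8.9/13.1 = 0.6794
For M/M/1: Lq = λ²/(μ(μ-λ))
Lq = 79.21/(13.1 × 4.20)
Lq = 1.4397 customers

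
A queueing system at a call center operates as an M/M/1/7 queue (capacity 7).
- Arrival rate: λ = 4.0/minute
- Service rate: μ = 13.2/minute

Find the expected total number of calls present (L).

ρ = λ/μ = 4.0/13.2 = 0.30303
P₀ = (1-ρ)/(1-ρ^(K+1)) = (1-0.30303)/(1-0.30303^8) = 0.69697/0.99993 = 0.6970
P_K = P₀×ρ^K = 0.6970 × 0.30303^7 = 0.6970 × 0.0002346 = 0.0001635
L = ρ[1 - (K+1)ρ^K + Kρ^(K+1)] / [(1-ρ)(1-ρ^(K+1))]
L = 0.30303 × (1 - 8×0.0002346 + 7×0.00007110) / ((1 - 0.30303) × (1 - 0.00007110)) = 0.4342 calls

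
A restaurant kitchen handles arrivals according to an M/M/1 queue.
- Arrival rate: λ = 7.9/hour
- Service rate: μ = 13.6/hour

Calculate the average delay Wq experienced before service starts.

First, compute utilization: ρ = λ/μ = 7.9/13.6 = 0.5809
For M/M/1: Wq = λ/(μ(μ-λ))
Wq = 7.9/(13.6 × (13.6-7.9))
Wq = 7.9/(13.6 × 5.70)
Wq = 0.1019 hours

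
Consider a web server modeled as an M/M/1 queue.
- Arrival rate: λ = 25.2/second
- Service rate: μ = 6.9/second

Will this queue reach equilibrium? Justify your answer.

Stability requires ρ = λ/(cμ) < 1
ρ = 25.2/(1 × 6.9) = 25.2/6.90 = 3.6522
Since 3.6522 ≥ 1, the system is UNSTABLE.
Queue grows without bound. Need μ > λ = 25.2.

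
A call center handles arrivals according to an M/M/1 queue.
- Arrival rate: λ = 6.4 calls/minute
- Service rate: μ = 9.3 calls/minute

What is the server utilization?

Server utilization: ρ = λ/μ
ρ = 6.4/9.3 = 0.6882
The server is busy 68.82% of the time.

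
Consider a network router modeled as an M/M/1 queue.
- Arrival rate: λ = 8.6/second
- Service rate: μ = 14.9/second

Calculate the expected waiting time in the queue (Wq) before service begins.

First, compute utilization: ρ = λ/μ = 8.6/14.9 = 0.5772
For M/M/1: Wq = λ/(μ(μ-λ))
Wq = 8.6/(14.9 × (14.9-8.6))
Wq = 8.6/(14.9 × 6.30)
Wq = 0.09162 seconds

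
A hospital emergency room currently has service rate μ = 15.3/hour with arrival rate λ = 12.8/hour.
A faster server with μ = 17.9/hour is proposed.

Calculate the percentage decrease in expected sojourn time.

System 1: ρ₁ = 12.8/15.3 = 0.8366, W₁ = 1/(15.3-12.8) = 0.4000
System 2: ρ₂ = 12.8/17.9 = 0.7151, W₂ = 1/(17.9-12.8) = 0.1961
Improvement: (W₁-W₂)/W₁ = (0.4000-0.1961)/0.4000 = 50.98%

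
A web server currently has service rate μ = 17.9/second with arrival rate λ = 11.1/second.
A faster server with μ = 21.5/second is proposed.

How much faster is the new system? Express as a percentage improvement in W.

System 1: ρ₁ = 11.1/17.9 = 0.6201, W₁ = 1/(17.9-11.1) = 0.14706
System 2: ρ₂ = 11.1/21.5 = 0.5163, W₂ = 1/(21.5-11.1) = 0.096154
Improvement: (W₁-W₂)/W₁ = (0.14706-0.096154)/0.14706 = 34.62%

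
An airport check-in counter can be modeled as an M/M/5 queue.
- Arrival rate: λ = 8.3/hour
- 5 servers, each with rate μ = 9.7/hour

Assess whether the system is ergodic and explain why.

Stability requires ρ = λ/(cμ) < 1
ρ = 8.3/(5 × 9.7) = 8.3/48.50 = 0.1711
Since 0.1711 < 1, the system is STABLE.
The servers are busy 17.11% of the time.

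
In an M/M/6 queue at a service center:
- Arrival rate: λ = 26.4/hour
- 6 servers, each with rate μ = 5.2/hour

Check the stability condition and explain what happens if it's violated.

Stability requires ρ = λ/(cμ) < 1
ρ = 26.4/(6 × 5.2) = 26.4/31.20 = 0.8462
Since 0.8462 < 1, the system is STABLE.
The servers are busy 84.62% of the time.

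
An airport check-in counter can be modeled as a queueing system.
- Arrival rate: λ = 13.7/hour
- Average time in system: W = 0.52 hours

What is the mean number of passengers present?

Little's Law: L = λW
L = 13.7 × 0.52 = 7.1240 passengers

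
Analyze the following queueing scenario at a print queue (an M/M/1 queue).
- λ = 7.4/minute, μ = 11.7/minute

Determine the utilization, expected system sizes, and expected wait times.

Step 1: ρ = λ/μ = 7.4/11.7 = 0.6325
Step 2: L = λ/(μ-λ) = 7.4/4.30 = 1.7209
Step 3: Lq = λ²/(μ(μ-λ)) = 54.76/(11.7×4.30) = 1.0885
Step 4: W = 1/(μ-λ) = 1/4.30 = 0.23256
Step 5: Wq = λ/(μ(μ-λ)) = 7.4/(11.7×4.30) = 0.1471
Step 6: P(0) = 1-ρ = 0.3675
Verify: L = λW = 7.4×0.23256 = 1.7209 ✔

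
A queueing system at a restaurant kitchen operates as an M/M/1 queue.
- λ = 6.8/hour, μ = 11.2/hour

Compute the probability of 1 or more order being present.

ρ = λ/μ = 6.8/11.2 = 0.6071
P(N ≥ n) = ρⁿ
P(N ≥ 1) = 0.6071^1
P(N ≥ 1) = 0.6071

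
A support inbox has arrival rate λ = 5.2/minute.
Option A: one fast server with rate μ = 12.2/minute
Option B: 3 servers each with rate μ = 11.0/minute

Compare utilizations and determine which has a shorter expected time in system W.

Option A: single server μ = 12.2 (M/M/1)
  ρ_A = 5.2/12.2 = 0.4262
  W_A = 1/(μ-λ) = 1/(12.2-5.2) = 1/7.00 = 0.1429

Option B: 3 servers μ = 11.0 (M/M/3)
  ρ_B = λ/(cμ) = 5.2/(3×11.0) = 0.1576
  Offered load a = λ/μ = cρ = 5.2/11.0 = 0.4727
  P₀ = [ Σₙ₌₀^2 aⁿ/n! + a^3/(3!(1-ρ)) ]⁻¹
  Σ = a^0/0! + a^1/1! + a^2/2! = 1.0000 + 0.47273 + 0.11174 = 1.5845
  a^3/(3!(1-ρ)) = 0.10564/(6 × 0.84242) = 0.02090
  P₀ = 1/(1.5845 + 0.02090) = 0.6229
  Lq = P₀·a^3·ρ / (3!(1-ρ)²) = 0.6229 × 0.1056 × 0.1576 / (6 × 0.7097) = 0.002435
  Wq_B = Lq/λ = 0.002435/5.2 = 0.0004683
  W_B = Wq_B + 1/μ = 0.0004683 + 0.09091 = 0.09138

Since W_B = 0.09138 < W_A = 0.1429, Option B (multiple servers) has the shorter time in system.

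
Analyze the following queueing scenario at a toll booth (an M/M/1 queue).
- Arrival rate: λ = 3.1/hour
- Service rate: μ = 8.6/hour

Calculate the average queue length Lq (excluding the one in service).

ρ = λ/μ = 3.1/8.6 = 0.3605
For M/M/1: Lq = λ²/(μ(μ-λ))
Lq = 9.61/(8.6 × 5.50)
Lq = 0.2032 vehicles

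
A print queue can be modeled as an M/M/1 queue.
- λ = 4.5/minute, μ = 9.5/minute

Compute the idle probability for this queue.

ρ = λ/μ = 4.5/9.5 = 0.4737
P(0) = 1 - ρ = 1 - 0.4737 = 0.5263
The server is idle 52.63% of the time.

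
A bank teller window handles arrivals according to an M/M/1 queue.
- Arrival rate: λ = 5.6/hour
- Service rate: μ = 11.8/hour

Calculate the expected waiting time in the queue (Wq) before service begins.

First, compute utilization: ρ = λ/μ = 5.6/11.8 = 0.4746
For M/M/1: Wq = λ/(μ(μ-λ))
Wq = 5.6/(11.8 × (11.8-5.6))
Wq = 5.6/(11.8 × 6.20)
Wq = 0.07654 hours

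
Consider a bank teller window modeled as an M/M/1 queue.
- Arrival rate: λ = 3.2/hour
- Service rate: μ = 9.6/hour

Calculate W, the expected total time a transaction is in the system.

First, compute utilization: ρ = λ/μ = 3.2/9.6 = 0.3333
For M/M/1: W = 1/(μ-λ)
W = 1/(9.6-3.2) = 1/6.40
W = 0.1562 hours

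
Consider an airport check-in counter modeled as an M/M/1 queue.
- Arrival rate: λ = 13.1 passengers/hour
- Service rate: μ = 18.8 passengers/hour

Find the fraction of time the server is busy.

Server utilization: ρ = λ/μ
ρ = 13.1/18.8 = 0.6968
The server is busy 69.68% of the time.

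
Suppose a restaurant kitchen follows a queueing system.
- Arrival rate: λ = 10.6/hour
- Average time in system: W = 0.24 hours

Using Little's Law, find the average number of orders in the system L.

Little's Law: L = λW
L = 10.6 × 0.24 = 2.5440 orders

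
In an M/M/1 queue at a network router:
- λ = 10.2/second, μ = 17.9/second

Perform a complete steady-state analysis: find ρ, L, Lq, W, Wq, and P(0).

Step 1: ρ = λ/μ = 10.2/17.9 = 0.5698
Step 2: L = λ/(μ-λ) = 10.2/7.70 = 1.3247
Step 3: Lq = λ²/(μ(μ-λ)) = 104.04/(17.9×7.70) = 0.7548
Step 4: W = 1/(μ-λ) = 1/7.70 = 0.12987
Step 5: Wq = λ/(μ(μ-λ)) = 10.2/(17.9×7.70) = 0.07400
Step 6: P(0) = 1-ρ = 0.4302
Verify: L = λW = 10.2×0.12987 = 1.3247 ✔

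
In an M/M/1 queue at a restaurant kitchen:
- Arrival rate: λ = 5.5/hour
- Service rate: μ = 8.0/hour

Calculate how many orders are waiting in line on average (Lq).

ρ = λ/μ = 5.5/8.0 = 0.6875
For M/M/1: Lq = λ²/(μ(μ-λ))
Lq = 30.25/(8.0 × 2.50)
Lq = 1.5125 orders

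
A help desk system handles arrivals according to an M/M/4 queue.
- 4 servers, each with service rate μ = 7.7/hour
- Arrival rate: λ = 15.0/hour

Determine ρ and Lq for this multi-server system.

Traffic intensity: ρ = λ/(cμ) = 15.0/(4×7.7) = 0.4870
Since ρ = 0.4870 < 1, system is stable.
Offered load a = λ/μ = cρ = 15.0/7.7 = 1.9481
P₀ = [ Σₙ₌₀^3 aⁿ/n! + a^4/(4!(1-ρ)) ]⁻¹
Σ = a^0/0! + a^1/1! + a^2/2! + a^3/3! = 1.00000 + 1.94805 + 1.89745 + 1.23211 = 6.0776
a^4/(4!(1-ρ)) = 14.4013/(24 × 0.5130) = 1.1697
P₀ = 1/(6.0776 + 1.1697) = 0.1380
Lq = P₀·a^4·ρ / (4!(1-ρ)²) = 0.1380 × 14.4013 × 0.4870 / (24 × 0.2632) = 0.1532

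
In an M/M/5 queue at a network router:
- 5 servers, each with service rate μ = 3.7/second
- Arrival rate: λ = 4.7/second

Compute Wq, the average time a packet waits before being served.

Traffic intensity: ρ = λ/(cμ) = 4.7/(5×3.7) = 0.2541
Since ρ = 0.2541 < 1, system is stable.
Offered load a = λ/μ = cρ = 4.7/3.7 = 1.2703
P₀ = [ Σₙ₌₀^4 aⁿ/n! + a^5/(5!(1-ρ)) ]⁻¹
Σ = a^0/0! + a^1/1! + a^2/2! + a^3/3! + a^4/4! = 1.0000 + 1.2703 + 0.8068 + 0.3416 + 0.1085 = 3.5272
a^5/(5!(1-ρ)) = 3.3074/(120 × 0.7459) = 0.03695
P₀ = 1/(3.5272 + 0.03695) = 0.2806
Lq = P₀·a^5·ρ / (5!(1-ρ)²) = 0.28057 × 3.3074 × 0.25405 / (120 × 0.55644) = 0.003531
Wq = Lq/λ = 0.0035307/4.7 = 0.0007512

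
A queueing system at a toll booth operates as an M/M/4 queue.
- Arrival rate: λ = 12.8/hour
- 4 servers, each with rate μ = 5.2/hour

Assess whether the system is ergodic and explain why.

Stability requires ρ = λ/(cμ) < 1
ρ = 12.8/(4 × 5.2) = 12.8/20.80 = 0.6154
Since 0.6154 < 1, the system is STABLE.
The servers are busy 61.54% of the time.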